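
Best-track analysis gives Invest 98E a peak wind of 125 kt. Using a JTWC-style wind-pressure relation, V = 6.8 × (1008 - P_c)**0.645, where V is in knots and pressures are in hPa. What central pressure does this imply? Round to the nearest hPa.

ΔP = (V / 6.8)^(1/0.645) = (125/6.8)^1.550.
125/6.8 = 18.382; 18.382^1.550 ≈ 91.27 hPa.
P_c = 1008 − 91.27 = 916.73 ≈ 917 hPa.

917 hPa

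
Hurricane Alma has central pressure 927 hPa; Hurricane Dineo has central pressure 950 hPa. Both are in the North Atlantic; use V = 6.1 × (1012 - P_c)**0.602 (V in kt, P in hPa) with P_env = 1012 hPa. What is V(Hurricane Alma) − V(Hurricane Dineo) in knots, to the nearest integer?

15 kt

Hurricane Alma: ΔP = 85; V ≈ 6.1 × 85^0.602 ≈ 88.48 kt.
Hurricane Dineo: ΔP = 62; V ≈ 6.1 × 62^0.602 ≈ 73.17 kt.
Difference ≈ 88.48 − 73.17 = 15.31 → 15 kt.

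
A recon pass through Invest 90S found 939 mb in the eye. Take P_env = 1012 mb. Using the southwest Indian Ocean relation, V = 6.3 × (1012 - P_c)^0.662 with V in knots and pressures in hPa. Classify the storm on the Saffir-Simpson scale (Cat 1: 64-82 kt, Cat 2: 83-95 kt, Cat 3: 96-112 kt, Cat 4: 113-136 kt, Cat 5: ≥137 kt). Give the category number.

ΔP = 1012 − 939 = 73 mb.
V ≈ 6.3 × 73^0.662 = 6.3 × 17.12 ≈ 108 kt.
108 kt falls in the Category 3 band.

3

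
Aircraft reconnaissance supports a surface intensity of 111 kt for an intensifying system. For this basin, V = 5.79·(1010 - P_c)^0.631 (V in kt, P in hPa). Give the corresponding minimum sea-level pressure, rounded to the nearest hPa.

ΔP = (V / 5.79)^(1/0.631) = (111/5.79)^1.585.
111/5.79 = 19.171; 19.171^1.585 ≈ 107.82 hPa.
P_c = 1010 − 107.82 = 902.18 ≈ 902 hPa.

902 hPa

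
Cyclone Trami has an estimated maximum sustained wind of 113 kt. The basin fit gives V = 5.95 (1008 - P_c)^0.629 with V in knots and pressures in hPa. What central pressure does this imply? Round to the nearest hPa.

ΔP = (V / 5.95)^(1/0.629) = (113/5.95)^1.590.
113/5.95 = 18.992; 18.992^1.590 ≈ 107.82 hPa.
P_c = 1008 − 107.82 = 900.18 ≈ 900 hPa.

900 hPa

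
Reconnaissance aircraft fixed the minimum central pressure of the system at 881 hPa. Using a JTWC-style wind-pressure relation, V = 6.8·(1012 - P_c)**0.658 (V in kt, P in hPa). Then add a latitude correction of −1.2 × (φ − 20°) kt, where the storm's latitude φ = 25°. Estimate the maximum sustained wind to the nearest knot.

ΔP = 1012 − 881 = 131 hPa.
131^0.658 ≈ 24.727.
V ≈ 6.8 × 24.727 ≈ 168.1 kt.
Latitude correction: −1.2 × (25 − 20) = -6 kt.
Corrected V ≈ 162.1 kt → 162 kt.

162 kt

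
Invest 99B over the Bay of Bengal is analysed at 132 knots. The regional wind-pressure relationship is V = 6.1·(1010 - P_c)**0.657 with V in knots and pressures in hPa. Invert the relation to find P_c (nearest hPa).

ΔP = (V / 6.1)^(1/0.657) = (132/6.1)^1.522.
132/6.1 = 21.639; 21.639^1.522 ≈ 107.73 hPa.
P_c = 1010 − 107.73 = 902.27 ≈ 902 hPa.

902 hPa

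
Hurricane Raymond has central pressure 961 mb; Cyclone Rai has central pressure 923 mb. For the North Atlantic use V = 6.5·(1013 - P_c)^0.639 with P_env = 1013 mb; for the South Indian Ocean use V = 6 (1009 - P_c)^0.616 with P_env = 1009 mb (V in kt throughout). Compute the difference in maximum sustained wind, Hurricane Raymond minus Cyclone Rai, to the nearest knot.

-12 kt

Hurricane Raymond: ΔP = 52; V ≈ 6.5 × 52^0.639 ≈ 81.18 kt.
Cyclone Rai: ΔP = 86; V ≈ 6 × 86^0.616 ≈ 93.28 kt.
Difference ≈ 81.18 − 93.28 = -12.10 → -12 kt.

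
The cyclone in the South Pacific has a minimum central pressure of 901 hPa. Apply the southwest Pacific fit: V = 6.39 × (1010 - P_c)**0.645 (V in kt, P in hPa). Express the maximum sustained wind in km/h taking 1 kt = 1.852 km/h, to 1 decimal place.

243.9 km/h

ΔP = 1010 − 901 = 109 hPa.
V ≈ 6.39 × 109^0.645 = 6.39 × 20.613 ≈ 131.717 kt.
131.717 × 1.852 ≈ 243.94 km/h → 243.9 km/h.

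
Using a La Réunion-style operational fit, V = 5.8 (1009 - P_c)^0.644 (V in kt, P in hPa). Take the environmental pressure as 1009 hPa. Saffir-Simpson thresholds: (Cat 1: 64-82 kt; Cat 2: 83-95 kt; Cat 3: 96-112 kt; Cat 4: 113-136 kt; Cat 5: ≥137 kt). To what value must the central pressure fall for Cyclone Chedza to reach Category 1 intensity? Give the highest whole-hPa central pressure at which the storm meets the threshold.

967 hPa

Category 1 begins at V = 64 kt.
Required ΔP = (64/5.8)^(1/0.644) = 11.034^1.553 ≈ 41.61 hPa.
P_c ≤ 1009 − 41.61 = 967.39, so the highest integer P_c is 967 hPa.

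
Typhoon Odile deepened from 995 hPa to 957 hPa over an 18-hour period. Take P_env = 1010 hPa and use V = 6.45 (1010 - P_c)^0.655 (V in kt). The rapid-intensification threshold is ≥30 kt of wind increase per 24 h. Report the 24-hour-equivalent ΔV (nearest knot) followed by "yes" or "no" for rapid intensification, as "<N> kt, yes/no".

V₁: ΔP = 15, V ≈ 6.45 × 15^0.655 ≈ 38.01 kt.
V₂: ΔP = 53, V ≈ 6.45 × 53^0.655 ≈ 86.89 kt.
ΔV over 18 h = 48.88 kt → 24 h equivalent = 48.88 × 24/18 ≈ 65.17 kt.
65 kt ≥ 30 kt ⇒ rapid intensification.

65 kt, yes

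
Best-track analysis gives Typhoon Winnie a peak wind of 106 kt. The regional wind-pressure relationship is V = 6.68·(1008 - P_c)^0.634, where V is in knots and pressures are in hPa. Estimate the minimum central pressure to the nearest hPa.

ΔP = (V / 6.68)^(1/0.634) = (106/6.68)^1.577.
106/6.68 = 15.868; 15.868^1.577 ≈ 78.27 hPa.
P_c = 1008 − 78.27 = 929.73 ≈ 930 hPa.

930 hPa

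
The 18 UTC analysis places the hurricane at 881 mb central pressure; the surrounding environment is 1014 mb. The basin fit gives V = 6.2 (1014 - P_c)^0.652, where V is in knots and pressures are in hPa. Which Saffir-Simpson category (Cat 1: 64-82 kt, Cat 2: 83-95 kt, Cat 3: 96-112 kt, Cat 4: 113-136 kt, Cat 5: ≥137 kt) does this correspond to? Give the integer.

5

ΔP = 1014 − 881 = 133 mb.
V ≈ 6.2 × 133^0.652 = 6.2 × 24.25 ≈ 150 kt.
150 kt falls in the Category 5 band.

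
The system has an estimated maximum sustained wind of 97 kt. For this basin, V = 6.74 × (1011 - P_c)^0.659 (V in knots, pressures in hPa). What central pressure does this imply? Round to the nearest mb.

ΔP = (V / 6.74)^(1/0.659) = (97/6.74)^1.517.
97/6.74 = 14.392; 14.392^1.517 ≈ 57.20 mb.
P_c = 1011 − 57.20 = 953.80 ≈ 954 mb.

954 mb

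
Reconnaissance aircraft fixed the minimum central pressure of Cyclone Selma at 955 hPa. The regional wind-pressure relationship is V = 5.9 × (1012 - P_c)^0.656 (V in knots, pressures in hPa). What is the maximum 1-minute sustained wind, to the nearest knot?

84 kt

ΔP = 1012 − 955 = 57 hPa.
57^0.656 ≈ 14.186.
V ≈ 5.9 × 14.186 ≈ 83.7 kt.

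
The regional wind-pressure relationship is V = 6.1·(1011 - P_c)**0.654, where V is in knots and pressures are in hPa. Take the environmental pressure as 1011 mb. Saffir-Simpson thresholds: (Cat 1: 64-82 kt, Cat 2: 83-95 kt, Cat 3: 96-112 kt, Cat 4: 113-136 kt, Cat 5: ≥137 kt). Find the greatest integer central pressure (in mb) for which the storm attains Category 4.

924 mb

Category 4 begins at V = 113 kt.
Required ΔP = (113/6.1)^(1/0.654) = 18.525^1.529 ≈ 86.79 mb.
P_c ≤ 1011 − 86.79 = 924.21, so the highest integer P_c is 924 mb.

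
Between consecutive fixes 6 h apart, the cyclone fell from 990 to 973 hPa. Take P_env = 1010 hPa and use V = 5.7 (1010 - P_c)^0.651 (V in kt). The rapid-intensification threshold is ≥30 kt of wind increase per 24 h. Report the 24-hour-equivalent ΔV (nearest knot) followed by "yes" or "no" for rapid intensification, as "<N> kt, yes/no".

V₁: ΔP = 20, V ≈ 5.7 × 20^0.651 ≈ 40.07 kt.
V₂: ΔP = 37, V ≈ 5.7 × 37^0.651 ≈ 59.81 kt.
ΔV over 6 h = 19.74 kt → 24 h equivalent = 19.74 × 24/6 ≈ 78.96 kt.
79 kt ≥ 30 kt ⇒ rapid intensification.

79 kt, yes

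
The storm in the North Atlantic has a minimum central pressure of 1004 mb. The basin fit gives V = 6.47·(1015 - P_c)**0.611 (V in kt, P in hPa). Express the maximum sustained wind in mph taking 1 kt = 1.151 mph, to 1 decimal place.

32.2 mph

ΔP = 1015 − 1004 = 11 mb.
V ≈ 6.47 × 11^0.611 = 6.47 × 4.328 ≈ 28.002 kt.
28.002 × 1.151 ≈ 32.23 mph → 32.2 mph.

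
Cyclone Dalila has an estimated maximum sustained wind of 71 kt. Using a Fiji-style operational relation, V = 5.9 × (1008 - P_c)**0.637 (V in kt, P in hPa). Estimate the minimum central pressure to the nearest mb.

ΔP = (V / 5.9)^(1/0.637) = (71/5.9)^1.570.
71/5.9 = 12.034; 12.034^1.570 ≈ 49.67 mb.
P_c = 1008 − 49.67 = 958.33 ≈ 958 mb.

958 mb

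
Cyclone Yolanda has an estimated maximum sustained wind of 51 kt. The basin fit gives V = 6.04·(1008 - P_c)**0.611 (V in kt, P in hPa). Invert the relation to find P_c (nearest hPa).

975 hPa

ΔP = (V / 6.04)^(1/0.611) = (51/6.04)^1.637.
51/6.04 = 8.444; 8.444^1.637 ≈ 32.84 hPa.
P_c = 1008 − 32.84 = 975.16 ≈ 975 hPa.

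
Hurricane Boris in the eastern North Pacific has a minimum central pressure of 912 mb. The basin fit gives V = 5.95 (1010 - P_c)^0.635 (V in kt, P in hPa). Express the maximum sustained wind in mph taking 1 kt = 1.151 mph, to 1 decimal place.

ΔP = 1010 − 912 = 98 mb.
V ≈ 5.95 × 98^0.635 = 5.95 × 18.384 ≈ 109.382 kt.
109.382 × 1.151 ≈ 125.90 mph → 125.9 mph.

125.9 mph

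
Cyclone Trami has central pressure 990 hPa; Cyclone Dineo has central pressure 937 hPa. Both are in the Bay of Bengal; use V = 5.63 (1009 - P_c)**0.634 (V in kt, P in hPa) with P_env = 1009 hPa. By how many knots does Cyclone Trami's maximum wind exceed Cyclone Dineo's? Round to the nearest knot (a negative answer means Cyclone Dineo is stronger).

-48 kt

Cyclone Trami: ΔP = 19; V ≈ 5.63 × 19^0.634 ≈ 36.41 kt.
Cyclone Dineo: ΔP = 72; V ≈ 5.63 × 72^0.634 ≈ 84.73 kt.
Difference ≈ 36.41 − 84.73 = -48.32 → -48 kt.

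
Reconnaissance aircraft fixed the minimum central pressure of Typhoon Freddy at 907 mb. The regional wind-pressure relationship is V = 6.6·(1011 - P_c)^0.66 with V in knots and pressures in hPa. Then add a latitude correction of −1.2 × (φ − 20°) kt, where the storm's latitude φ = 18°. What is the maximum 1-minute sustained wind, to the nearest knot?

144 kt

ΔP = 1011 − 907 = 104 mb.
104^0.66 ≈ 21.441.
V ≈ 6.6 × 21.441 ≈ 141.5 kt.
Latitude correction: −1.2 × (18 − 20) = 2.4 kt.
Corrected V ≈ 143.9 kt → 144 kt.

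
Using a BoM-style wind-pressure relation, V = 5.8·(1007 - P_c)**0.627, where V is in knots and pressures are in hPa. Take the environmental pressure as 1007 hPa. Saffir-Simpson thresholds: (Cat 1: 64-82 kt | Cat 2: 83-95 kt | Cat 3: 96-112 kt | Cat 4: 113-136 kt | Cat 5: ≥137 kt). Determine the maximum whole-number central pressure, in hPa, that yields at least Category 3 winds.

919 hPa

Category 3 begins at V = 96 kt.
Required ΔP = (96/5.8)^(1/0.627) = 16.552^1.595 ≈ 87.89 hPa.
P_c ≤ 1007 − 87.89 = 919.11, so the highest integer P_c is 919 hPa.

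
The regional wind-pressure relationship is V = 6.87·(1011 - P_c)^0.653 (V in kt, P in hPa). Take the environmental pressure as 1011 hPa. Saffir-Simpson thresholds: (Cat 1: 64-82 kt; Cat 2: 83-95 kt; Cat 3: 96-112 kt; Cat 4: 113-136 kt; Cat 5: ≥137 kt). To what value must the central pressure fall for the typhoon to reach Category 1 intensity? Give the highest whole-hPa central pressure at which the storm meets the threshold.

980 hPa

Category 1 begins at V = 64 kt.
Required ΔP = (64/6.87)^(1/0.653) = 9.316^1.531 ≈ 30.50 hPa.
P_c ≤ 1011 − 30.50 = 980.50, so the highest integer P_c is 980 hPa.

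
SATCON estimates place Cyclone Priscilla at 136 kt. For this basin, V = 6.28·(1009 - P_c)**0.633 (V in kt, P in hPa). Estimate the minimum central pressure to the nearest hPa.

ΔP = (V / 6.28)^(1/0.633) = (136/6.28)^1.580.
136/6.28 = 21.656; 21.656^1.580 ≈ 128.80 hPa.
P_c = 1009 − 128.80 = 880.20 ≈ 880 hPa.

880 hPa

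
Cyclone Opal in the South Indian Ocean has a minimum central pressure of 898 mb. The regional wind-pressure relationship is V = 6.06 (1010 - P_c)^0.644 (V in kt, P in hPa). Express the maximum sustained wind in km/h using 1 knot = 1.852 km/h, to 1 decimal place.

234.3 km/h

ΔP = 1010 − 898 = 112 mb.
V ≈ 6.06 × 112^0.644 = 6.06 × 20.878 ≈ 126.523 kt.
126.523 × 1.852 ≈ 234.32 km/h → 234.3 km/h.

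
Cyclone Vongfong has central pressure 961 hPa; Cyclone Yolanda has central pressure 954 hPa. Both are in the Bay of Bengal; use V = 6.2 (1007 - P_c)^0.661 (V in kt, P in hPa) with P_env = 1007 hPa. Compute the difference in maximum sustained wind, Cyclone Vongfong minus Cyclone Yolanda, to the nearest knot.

Cyclone Vongfong: ΔP = 46; V ≈ 6.2 × 46^0.661 ≈ 77.89 kt.
Cyclone Yolanda: ΔP = 53; V ≈ 6.2 × 53^0.661 ≈ 85.53 kt.
Difference ≈ 77.89 − 85.53 = -7.64 → -8 kt.

-8 kt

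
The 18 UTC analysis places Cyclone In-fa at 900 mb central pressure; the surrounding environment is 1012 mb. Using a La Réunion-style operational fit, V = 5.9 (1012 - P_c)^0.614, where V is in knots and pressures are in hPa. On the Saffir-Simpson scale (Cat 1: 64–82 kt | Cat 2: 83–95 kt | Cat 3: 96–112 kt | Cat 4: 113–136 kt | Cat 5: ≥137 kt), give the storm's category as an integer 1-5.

3

ΔP = 1012 − 900 = 112 mb.
V ≈ 5.9 × 112^0.614 = 5.9 × 18.12 ≈ 107 kt.
107 kt falls in the Category 3 band.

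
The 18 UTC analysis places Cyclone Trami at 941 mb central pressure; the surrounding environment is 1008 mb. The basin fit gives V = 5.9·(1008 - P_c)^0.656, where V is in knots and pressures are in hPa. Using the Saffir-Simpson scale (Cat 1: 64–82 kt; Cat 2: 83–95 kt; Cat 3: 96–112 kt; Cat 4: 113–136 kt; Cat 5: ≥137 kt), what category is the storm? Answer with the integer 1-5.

ΔP = 1008 − 941 = 67 mb.
V ≈ 5.9 × 67^0.656 = 5.9 × 15.77 ≈ 93 kt.
93 kt falls in the Category 2 band.

2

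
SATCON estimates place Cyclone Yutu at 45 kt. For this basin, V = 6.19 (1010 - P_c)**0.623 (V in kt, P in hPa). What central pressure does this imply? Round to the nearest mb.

ΔP = (V / 6.19)^(1/0.623) = (45/6.19)^1.605.
45/6.19 = 7.270; 7.270^1.605 ≈ 24.15 mb.
P_c = 1010 − 24.15 = 985.85 ≈ 986 mb.

986 mb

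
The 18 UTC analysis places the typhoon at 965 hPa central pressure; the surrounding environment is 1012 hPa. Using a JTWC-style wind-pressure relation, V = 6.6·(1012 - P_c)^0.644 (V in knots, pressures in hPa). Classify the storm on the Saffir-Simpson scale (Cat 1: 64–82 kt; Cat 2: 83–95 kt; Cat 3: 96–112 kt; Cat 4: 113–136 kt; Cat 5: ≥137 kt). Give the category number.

ΔP = 1012 − 965 = 47 hPa.
V ≈ 6.6 × 47^0.644 = 6.6 × 11.94 ≈ 79 kt.
79 kt falls in the Category 1 band.

1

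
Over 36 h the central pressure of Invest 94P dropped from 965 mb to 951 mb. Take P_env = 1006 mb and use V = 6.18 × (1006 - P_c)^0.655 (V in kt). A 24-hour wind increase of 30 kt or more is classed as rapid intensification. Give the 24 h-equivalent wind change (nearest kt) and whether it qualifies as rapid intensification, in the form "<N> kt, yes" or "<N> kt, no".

10 kt, no

V₁: ΔP = 41, V ≈ 6.18 × 41^0.655 ≈ 70.37 kt.
V₂: ΔP = 55, V ≈ 6.18 × 55^0.655 ≈ 85.30 kt.
ΔV over 36 h = 14.93 kt → 24 h equivalent = 14.93 × 24/36 ≈ 9.95 kt.
10 kt < 30 kt ⇒ not rapid intensification.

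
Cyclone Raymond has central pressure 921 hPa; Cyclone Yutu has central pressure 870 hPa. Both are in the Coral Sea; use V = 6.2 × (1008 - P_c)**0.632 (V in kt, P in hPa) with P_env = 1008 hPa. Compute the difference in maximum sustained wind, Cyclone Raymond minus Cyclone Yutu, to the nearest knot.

Cyclone Raymond: ΔP = 87; V ≈ 6.2 × 87^0.632 ≈ 104.27 kt.
Cyclone Yutu: ΔP = 138; V ≈ 6.2 × 138^0.632 ≈ 139.57 kt.
Difference ≈ 104.27 − 139.57 = -35.30 → -35 kt.

-35 kt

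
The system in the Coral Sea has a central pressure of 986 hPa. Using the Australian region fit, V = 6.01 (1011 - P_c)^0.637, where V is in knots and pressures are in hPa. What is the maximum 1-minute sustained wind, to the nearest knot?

ΔP = 1011 − 986 = 25 hPa.
25^0.637 ≈ 7.771.
V ≈ 6.01 × 7.771 ≈ 46.7 kt.

47 kt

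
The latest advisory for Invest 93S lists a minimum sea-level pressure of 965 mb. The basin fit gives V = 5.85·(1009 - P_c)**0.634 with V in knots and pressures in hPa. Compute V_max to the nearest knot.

64 kt

ΔP = 1009 − 965 = 44 mb.
44^0.634 ≈ 11.014.
V ≈ 5.85 × 11.014 ≈ 64.4 kt.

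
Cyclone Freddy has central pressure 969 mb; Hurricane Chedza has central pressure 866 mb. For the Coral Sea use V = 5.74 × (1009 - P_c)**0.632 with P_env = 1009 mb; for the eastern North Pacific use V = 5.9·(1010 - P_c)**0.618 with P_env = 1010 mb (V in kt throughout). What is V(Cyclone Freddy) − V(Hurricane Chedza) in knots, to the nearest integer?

-68 kt

Cyclone Freddy: ΔP = 40; V ≈ 5.74 × 40^0.632 ≈ 59.08 kt.
Hurricane Chedza: ΔP = 144; V ≈ 5.9 × 144^0.618 ≈ 127.27 kt.
Difference ≈ 59.08 − 127.27 = -68.19 → -68 kt.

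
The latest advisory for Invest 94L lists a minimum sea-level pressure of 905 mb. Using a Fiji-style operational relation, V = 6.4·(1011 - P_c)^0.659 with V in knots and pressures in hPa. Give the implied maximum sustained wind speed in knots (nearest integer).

ΔP = 1011 − 905 = 106 mb.
106^0.659 ≈ 21.611.
V ≈ 6.4 × 21.611 ≈ 138.3 kt.

138 kt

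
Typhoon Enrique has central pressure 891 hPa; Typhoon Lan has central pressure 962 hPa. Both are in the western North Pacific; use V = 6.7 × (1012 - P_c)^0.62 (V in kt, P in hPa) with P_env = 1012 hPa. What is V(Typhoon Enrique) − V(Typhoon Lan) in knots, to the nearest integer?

55 kt

Typhoon Enrique: ΔP = 121; V ≈ 6.7 × 121^0.62 ≈ 131.04 kt.
Typhoon Lan: ΔP = 50; V ≈ 6.7 × 50^0.62 ≈ 75.76 kt.
Difference ≈ 131.04 − 75.76 = 55.28 → 55 kt.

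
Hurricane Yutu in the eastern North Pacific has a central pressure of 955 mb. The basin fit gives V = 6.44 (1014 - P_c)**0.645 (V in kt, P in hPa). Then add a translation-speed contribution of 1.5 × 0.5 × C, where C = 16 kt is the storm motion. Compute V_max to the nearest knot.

ΔP = 1014 − 955 = 59 mb.
59^0.645 ≈ 13.874.
V ≈ 6.44 × 13.874 ≈ 89.3 kt.
Translation term: 1.5 × 0.5 × 16 = 12 kt.
Corrected V ≈ 101.3 kt → 101 kt.

101 kt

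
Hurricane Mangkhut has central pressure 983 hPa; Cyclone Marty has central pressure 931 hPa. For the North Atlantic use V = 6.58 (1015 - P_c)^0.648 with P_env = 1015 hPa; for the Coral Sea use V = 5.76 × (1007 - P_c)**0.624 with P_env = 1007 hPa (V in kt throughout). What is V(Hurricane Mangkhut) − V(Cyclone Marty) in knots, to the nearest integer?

Hurricane Mangkhut: ΔP = 32; V ≈ 6.58 × 32^0.648 ≈ 62.17 kt.
Cyclone Marty: ΔP = 76; V ≈ 5.76 × 76^0.624 ≈ 85.91 kt.
Difference ≈ 62.17 − 85.91 = -23.74 → -24 kt.

-24 kt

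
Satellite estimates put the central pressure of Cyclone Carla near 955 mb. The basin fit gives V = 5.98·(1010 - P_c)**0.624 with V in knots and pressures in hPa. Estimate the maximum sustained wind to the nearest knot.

73 kt

ΔP = 1010 − 955 = 55 mb.
55^0.624 ≈ 12.190.
V ≈ 5.98 × 12.190 ≈ 72.9 kt.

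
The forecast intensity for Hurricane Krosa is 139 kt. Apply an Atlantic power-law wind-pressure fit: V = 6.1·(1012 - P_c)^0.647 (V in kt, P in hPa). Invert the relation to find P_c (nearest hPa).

ΔP = (V / 6.1)^(1/0.647) = (139/6.1)^1.546.
139/6.1 = 22.787; 22.787^1.546 ≈ 125.44 hPa.
P_c = 1012 − 125.44 = 886.56 ≈ 887 hPa.

887 hPa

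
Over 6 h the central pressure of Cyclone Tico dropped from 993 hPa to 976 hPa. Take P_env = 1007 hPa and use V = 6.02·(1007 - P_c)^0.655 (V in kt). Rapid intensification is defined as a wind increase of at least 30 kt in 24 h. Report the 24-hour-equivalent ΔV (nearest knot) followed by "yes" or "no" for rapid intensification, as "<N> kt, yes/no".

93 kt, yes

V₁: ΔP = 14, V ≈ 6.02 × 14^0.655 ≈ 33.91 kt.
V₂: ΔP = 31, V ≈ 6.02 × 31^0.655 ≈ 57.07 kt.
ΔV over 6 h = 23.16 kt → 24 h equivalent = 23.16 × 24/6 ≈ 92.64 kt.
93 kt ≥ 30 kt ⇒ rapid intensification.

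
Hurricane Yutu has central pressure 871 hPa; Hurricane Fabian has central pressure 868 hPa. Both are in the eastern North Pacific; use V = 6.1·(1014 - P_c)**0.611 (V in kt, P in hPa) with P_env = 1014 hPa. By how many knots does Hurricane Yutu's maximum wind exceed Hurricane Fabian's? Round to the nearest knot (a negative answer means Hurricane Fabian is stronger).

-2 kt

Hurricane Yutu: ΔP = 143; V ≈ 6.1 × 143^0.611 ≈ 126.54 kt.
Hurricane Fabian: ΔP = 146; V ≈ 6.1 × 146^0.611 ≈ 128.16 kt.
Difference ≈ 126.54 − 128.16 = -1.62 → -2 kt.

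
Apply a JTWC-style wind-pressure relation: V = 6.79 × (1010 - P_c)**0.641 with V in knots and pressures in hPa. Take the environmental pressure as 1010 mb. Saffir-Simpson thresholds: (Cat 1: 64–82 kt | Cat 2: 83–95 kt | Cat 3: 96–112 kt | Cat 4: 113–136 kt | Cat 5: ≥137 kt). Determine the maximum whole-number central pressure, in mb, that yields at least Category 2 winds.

Category 2 begins at V = 83 kt.
Required ΔP = (83/6.79)^(1/0.641) = 12.224^1.560 ≈ 49.67 mb.
P_c ≤ 1010 − 49.67 = 960.33, so the highest integer P_c is 960 mb.

960 mb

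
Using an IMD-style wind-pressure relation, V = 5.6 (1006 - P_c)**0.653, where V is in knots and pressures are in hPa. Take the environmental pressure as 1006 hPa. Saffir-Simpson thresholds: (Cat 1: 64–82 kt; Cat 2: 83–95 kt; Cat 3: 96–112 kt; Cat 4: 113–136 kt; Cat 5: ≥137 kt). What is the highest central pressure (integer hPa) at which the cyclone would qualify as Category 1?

Category 1 begins at V = 64 kt.
Required ΔP = (64/5.6)^(1/0.653) = 11.429^1.531 ≈ 41.71 hPa.
P_c ≤ 1006 − 41.71 = 964.29, so the highest integer P_c is 964 hPa.

964 hPa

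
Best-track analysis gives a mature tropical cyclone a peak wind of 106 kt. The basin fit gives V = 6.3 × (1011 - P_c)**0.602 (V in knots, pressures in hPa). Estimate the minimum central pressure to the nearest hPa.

ΔP = (V / 6.3)^(1/0.602) = (106/6.3)^1.661.
106/6.3 = 16.825; 16.825^1.661 ≈ 108.76 hPa.
P_c = 1011 − 108.76 = 902.24 ≈ 902 hPa.

902 hPa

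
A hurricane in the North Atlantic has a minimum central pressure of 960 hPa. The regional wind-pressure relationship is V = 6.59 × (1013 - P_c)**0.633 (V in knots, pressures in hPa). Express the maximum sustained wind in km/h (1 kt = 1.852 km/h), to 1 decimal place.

ΔP = 1013 − 960 = 53 hPa.
V ≈ 6.59 × 53^0.633 = 6.59 × 12.344 ≈ 81.349 kt.
81.349 × 1.852 ≈ 150.66 km/h → 150.7 km/h.

150.7 km/h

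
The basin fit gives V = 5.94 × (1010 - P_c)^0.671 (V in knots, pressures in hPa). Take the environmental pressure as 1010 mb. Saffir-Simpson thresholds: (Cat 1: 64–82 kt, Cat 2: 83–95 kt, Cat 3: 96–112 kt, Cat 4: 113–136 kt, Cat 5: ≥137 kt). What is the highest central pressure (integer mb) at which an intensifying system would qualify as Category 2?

959 mb

Category 2 begins at V = 83 kt.
Required ΔP = (83/5.94)^(1/0.671) = 13.973^1.490 ≈ 50.91 mb.
P_c ≤ 1010 − 50.91 = 959.09, so the highest integer P_c is 959 mb.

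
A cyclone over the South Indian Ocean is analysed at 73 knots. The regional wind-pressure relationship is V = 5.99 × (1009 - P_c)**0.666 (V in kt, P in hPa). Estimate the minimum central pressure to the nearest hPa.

966 hPa

ΔP = (V / 5.99)^(1/0.666) = (73/5.99)^1.502.
73/5.99 = 12.187; 12.187^1.502 ≈ 42.70 hPa.
P_c = 1009 − 42.70 = 966.30 ≈ 966 hPa.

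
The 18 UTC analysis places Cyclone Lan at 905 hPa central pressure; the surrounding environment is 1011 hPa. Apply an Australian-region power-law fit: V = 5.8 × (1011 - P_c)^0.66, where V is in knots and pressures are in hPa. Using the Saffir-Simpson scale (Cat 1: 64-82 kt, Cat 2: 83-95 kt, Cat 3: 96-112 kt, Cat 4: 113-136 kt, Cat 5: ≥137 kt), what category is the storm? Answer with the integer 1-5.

ΔP = 1011 − 905 = 106 hPa.
V ≈ 5.8 × 106^0.66 = 5.8 × 21.71 ≈ 126 kt.
126 kt falls in the Category 4 band.

4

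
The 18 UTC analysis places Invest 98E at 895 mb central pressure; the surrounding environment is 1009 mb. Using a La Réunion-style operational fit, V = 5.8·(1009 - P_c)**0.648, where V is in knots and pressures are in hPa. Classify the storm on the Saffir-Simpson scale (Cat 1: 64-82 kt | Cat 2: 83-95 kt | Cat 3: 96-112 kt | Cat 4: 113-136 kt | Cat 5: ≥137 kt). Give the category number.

ΔP = 1009 − 895 = 114 mb.
V ≈ 5.8 × 114^0.648 = 5.8 × 21.52 ≈ 125 kt.
125 kt falls in the Category 4 band.

4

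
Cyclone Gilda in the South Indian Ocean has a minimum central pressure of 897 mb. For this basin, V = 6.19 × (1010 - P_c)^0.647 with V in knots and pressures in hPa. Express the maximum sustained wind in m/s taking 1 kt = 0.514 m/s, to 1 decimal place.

67.8 m/s

ΔP = 1010 − 897 = 113 mb.
V ≈ 6.19 × 113^0.647 = 6.19 × 21.298 ≈ 131.836 kt.
131.836 × 0.514 ≈ 67.76 m/s → 67.8 m/s.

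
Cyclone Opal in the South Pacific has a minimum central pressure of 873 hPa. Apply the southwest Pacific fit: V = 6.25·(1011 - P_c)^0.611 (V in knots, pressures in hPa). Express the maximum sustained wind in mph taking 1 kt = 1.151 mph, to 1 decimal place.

ΔP = 1011 − 873 = 138 hPa.
V ≈ 6.25 × 138^0.611 = 6.25 × 20.299 ≈ 126.866 kt.
126.866 × 1.151 ≈ 146.02 mph → 146.0 mph.

146.0 mph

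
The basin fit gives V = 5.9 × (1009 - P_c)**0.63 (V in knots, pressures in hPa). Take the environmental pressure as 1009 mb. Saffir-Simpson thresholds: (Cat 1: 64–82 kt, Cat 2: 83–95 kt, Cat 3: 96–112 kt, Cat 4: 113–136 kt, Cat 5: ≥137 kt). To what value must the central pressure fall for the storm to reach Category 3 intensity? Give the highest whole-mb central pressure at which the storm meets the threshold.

925 mb

Category 3 begins at V = 96 kt.
Required ΔP = (96/5.9)^(1/0.63) = 16.271^1.587 ≈ 83.73 mb.
P_c ≤ 1009 − 83.73 = 925.27, so the highest integer P_c is 925 mb.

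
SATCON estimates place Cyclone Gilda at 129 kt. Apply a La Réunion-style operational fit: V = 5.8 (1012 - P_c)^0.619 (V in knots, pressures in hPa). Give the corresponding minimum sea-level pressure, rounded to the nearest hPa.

862 hPa

ΔP = (V / 5.8)^(1/0.619) = (129/5.8)^1.616.
129/5.8 = 22.241; 22.241^1.616 ≈ 150.09 hPa.
P_c = 1012 − 150.09 = 861.91 ≈ 862 hPa.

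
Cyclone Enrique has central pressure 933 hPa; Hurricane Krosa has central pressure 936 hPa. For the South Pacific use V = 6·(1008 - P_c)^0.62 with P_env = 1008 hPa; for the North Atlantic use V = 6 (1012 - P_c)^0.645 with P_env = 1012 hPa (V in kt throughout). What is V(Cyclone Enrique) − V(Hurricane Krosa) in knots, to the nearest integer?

Cyclone Enrique: ΔP = 75; V ≈ 6 × 75^0.62 ≈ 87.23 kt.
Hurricane Krosa: ΔP = 76; V ≈ 6 × 76^0.645 ≈ 98.01 kt.
Difference ≈ 87.23 − 98.01 = -10.78 → -11 kt.

-11 kt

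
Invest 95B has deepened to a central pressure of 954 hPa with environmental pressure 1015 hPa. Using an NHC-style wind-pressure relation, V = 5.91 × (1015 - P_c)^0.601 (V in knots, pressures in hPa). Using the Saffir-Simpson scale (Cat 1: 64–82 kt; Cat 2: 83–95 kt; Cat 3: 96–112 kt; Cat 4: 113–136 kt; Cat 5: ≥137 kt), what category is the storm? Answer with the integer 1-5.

1

ΔP = 1015 − 954 = 61 hPa.
V ≈ 5.91 × 61^0.601 = 5.91 × 11.83 ≈ 70 kt.
70 kt falls in the Category 1 band.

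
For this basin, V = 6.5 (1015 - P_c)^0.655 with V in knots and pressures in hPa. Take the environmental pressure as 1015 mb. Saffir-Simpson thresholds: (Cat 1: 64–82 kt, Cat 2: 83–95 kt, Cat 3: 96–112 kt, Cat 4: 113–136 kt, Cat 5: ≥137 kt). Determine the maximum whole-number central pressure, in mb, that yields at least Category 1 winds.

Category 1 begins at V = 64 kt.
Required ΔP = (64/6.5)^(1/0.655) = 9.846^1.527 ≈ 32.84 mb.
P_c ≤ 1015 − 32.84 = 982.16, so the highest integer P_c is 982 mb.

982 mb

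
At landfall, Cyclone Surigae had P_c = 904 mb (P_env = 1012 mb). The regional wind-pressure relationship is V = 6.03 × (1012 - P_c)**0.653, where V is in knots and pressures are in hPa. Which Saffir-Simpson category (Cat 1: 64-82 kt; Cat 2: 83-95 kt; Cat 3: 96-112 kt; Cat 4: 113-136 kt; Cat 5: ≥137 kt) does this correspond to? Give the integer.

4

ΔP = 1012 − 904 = 108 mb.
V ≈ 6.03 × 108^0.653 = 6.03 × 21.27 ≈ 128 kt.
128 kt falls in the Category 4 band.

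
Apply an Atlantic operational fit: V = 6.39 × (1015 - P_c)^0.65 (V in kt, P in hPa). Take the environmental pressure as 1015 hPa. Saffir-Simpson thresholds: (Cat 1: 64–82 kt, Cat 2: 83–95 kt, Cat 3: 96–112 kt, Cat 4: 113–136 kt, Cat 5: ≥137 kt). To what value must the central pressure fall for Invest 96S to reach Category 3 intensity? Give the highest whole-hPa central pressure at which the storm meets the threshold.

Category 3 begins at V = 96 kt.
Required ΔP = (96/6.39)^(1/0.65) = 15.023^1.538 ≈ 64.63 hPa.
P_c ≤ 1015 − 64.63 = 950.37, so the highest integer P_c is 950 hPa.

950 hPa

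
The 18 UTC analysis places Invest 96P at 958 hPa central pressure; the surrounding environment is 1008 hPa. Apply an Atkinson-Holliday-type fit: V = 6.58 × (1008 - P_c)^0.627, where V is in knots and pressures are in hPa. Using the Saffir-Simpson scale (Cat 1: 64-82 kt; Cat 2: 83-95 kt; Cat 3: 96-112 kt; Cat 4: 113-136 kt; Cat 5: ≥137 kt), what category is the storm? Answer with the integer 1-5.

ΔP = 1008 − 958 = 50 hPa.
V ≈ 6.58 × 50^0.627 = 6.58 × 11.62 ≈ 76 kt.
76 kt falls in the Category 1 band.

1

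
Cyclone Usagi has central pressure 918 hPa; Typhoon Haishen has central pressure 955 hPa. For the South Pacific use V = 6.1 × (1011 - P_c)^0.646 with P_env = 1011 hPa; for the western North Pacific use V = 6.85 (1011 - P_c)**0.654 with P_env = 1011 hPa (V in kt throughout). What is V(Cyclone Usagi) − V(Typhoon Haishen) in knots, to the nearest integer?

19 kt

Cyclone Usagi: ΔP = 93; V ≈ 6.1 × 93^0.646 ≈ 114.02 kt.
Typhoon Haishen: ΔP = 56; V ≈ 6.85 × 56^0.654 ≈ 95.28 kt.
Difference ≈ 114.02 − 95.28 = 18.74 → 19 kt.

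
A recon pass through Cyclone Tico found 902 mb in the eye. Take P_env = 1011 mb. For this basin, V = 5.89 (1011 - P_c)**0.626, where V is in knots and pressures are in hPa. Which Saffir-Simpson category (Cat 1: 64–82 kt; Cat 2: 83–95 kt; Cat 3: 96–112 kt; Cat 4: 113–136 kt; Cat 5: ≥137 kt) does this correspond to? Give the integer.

ΔP = 1011 − 902 = 109 mb.
V ≈ 5.89 × 109^0.626 = 5.89 × 18.86 ≈ 111 kt.
111 kt falls in the Category 3 band.

3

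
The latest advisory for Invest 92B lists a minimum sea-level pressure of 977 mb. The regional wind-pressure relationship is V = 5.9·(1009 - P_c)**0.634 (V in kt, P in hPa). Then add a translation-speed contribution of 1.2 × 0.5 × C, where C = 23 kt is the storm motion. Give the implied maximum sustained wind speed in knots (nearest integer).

67 kt

ΔP = 1009 − 977 = 32 mb.
32^0.634 ≈ 9.000.
V ≈ 5.9 × 9.000 ≈ 53.1 kt.
Translation term: 1.2 × 0.5 × 23 = 13.8 kt.
Corrected V ≈ 66.9 kt → 67 kt.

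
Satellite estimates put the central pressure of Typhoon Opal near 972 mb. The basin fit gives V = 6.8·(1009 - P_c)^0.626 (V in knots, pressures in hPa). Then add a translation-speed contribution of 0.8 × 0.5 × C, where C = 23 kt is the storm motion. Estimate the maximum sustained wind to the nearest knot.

ΔP = 1009 − 972 = 37 mb.
37^0.626 ≈ 9.587.
V ≈ 6.8 × 9.587 ≈ 65.2 kt.
Translation term: 0.8 × 0.5 × 23 = 9.2 kt.
Corrected V ≈ 74.4 kt → 74 kt.

74 kt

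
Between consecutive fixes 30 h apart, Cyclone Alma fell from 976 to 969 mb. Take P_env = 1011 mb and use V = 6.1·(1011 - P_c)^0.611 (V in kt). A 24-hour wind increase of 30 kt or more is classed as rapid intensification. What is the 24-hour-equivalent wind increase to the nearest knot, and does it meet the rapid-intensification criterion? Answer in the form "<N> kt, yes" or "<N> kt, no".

V₁: ΔP = 35, V ≈ 6.1 × 35^0.611 ≈ 53.55 kt.
V₂: ΔP = 42, V ≈ 6.1 × 42^0.611 ≈ 59.86 kt.
ΔV over 30 h = 6.31 kt → 24 h equivalent = 6.31 × 24/30 ≈ 5.05 kt.
5 kt < 30 kt ⇒ not rapid intensification.

5 kt, no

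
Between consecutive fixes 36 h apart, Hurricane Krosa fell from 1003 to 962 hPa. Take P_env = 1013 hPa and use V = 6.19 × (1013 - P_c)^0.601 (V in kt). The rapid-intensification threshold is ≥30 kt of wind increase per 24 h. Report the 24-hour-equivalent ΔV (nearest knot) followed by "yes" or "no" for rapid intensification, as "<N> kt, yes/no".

V₁: ΔP = 10, V ≈ 6.19 × 10^0.601 ≈ 24.70 kt.
V₂: ΔP = 51, V ≈ 6.19 × 51^0.601 ≈ 65.76 kt.
ΔV over 36 h = 41.06 kt → 24 h equivalent = 41.06 × 24/36 ≈ 27.37 kt.
27 kt < 30 kt ⇒ not rapid intensification.

27 kt, no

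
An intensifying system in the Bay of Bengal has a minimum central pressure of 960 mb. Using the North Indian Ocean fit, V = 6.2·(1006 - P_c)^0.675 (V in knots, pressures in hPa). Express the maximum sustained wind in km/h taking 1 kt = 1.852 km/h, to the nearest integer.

152 km/h

ΔP = 1006 − 960 = 46 mb.
V ≈ 6.2 × 46^0.675 = 6.2 × 13.254 ≈ 82.178 kt.
82.178 × 1.852 ≈ 152.19 km/h → 152 km/h.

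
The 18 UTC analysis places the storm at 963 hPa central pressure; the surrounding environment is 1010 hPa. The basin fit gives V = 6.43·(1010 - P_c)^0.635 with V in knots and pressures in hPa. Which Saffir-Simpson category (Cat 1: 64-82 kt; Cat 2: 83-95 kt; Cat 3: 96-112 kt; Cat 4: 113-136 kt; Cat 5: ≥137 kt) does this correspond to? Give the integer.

ΔP = 1010 − 963 = 47 hPa.
V ≈ 6.43 × 47^0.635 = 6.43 × 11.53 ≈ 74 kt.
74 kt falls in the Category 1 band.

1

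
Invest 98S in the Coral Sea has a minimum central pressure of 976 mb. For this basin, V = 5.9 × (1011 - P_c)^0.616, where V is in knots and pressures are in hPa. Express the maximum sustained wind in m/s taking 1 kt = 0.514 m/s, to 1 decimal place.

27.1 m/s

ΔP = 1011 − 976 = 35 mb.
V ≈ 5.9 × 35^0.616 = 5.9 × 8.936 ≈ 52.723 kt.
52.723 × 0.514 ≈ 27.10 m/s → 27.1 m/s.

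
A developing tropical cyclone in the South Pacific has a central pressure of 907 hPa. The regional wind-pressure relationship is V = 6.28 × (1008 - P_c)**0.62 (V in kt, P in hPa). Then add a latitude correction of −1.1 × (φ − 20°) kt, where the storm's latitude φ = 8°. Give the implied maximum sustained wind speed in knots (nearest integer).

123 kt

ΔP = 1008 − 907 = 101 hPa.
101^0.62 ≈ 17.486.
V ≈ 6.28 × 17.486 ≈ 109.8 kt.
Latitude correction: −1.1 × (8 − 20) = 13.2 kt.
Corrected V ≈ 123 kt → 123 kt.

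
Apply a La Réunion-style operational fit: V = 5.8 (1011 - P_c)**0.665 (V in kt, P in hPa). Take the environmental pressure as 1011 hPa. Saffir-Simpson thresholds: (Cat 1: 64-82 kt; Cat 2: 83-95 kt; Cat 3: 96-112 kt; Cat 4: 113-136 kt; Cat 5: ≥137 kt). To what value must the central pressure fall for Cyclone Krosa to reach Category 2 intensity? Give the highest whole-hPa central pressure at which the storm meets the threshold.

956 hPa

Category 2 begins at V = 83 kt.
Required ΔP = (83/5.8)^(1/0.665) = 14.310^1.504 ≈ 54.68 hPa.
P_c ≤ 1011 − 54.68 = 956.32, so the highest integer P_c is 956 hPa.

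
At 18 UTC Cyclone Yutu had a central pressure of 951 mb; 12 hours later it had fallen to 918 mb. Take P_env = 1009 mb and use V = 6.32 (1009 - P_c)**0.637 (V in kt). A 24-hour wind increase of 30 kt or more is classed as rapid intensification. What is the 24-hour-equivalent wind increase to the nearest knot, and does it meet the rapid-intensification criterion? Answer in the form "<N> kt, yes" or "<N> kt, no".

56 kt, yes

V₁: ΔP = 58, V ≈ 6.32 × 58^0.637 ≈ 83.95 kt.
V₂: ΔP = 91, V ≈ 6.32 × 91^0.637 ≈ 111.85 kt.
ΔV over 12 h = 27.90 kt → 24 h equivalent = 27.90 × 24/12 ≈ 55.80 kt.
56 kt ≥ 30 kt ⇒ rapid intensification.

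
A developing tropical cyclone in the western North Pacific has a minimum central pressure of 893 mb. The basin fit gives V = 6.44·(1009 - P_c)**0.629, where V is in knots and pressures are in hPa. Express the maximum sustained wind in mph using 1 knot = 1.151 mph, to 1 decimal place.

ΔP = 1009 − 893 = 116 mb.
V ≈ 6.44 × 116^0.629 = 6.44 × 19.886 ≈ 128.065 kt.
128.065 × 1.151 ≈ 147.40 mph → 147.4 mph.

147.4 mph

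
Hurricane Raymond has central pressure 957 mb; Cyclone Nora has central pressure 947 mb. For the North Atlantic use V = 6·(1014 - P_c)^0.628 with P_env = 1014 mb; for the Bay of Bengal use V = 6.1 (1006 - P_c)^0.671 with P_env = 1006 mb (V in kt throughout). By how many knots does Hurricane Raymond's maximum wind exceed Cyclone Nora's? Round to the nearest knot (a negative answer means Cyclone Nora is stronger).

Hurricane Raymond: ΔP = 57; V ≈ 6 × 57^0.628 ≈ 76.00 kt.
Cyclone Nora: ΔP = 59; V ≈ 6.1 × 59^0.671 ≈ 94.10 kt.
Difference ≈ 76.00 − 94.10 = -18.10 → -18 kt.

-18 kt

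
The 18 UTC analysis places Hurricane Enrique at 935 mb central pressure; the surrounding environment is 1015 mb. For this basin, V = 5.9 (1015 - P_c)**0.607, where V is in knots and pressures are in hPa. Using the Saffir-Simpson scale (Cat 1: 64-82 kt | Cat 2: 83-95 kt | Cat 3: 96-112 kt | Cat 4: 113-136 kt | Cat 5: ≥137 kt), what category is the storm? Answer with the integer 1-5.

ΔP = 1015 − 935 = 80 mb.
V ≈ 5.9 × 80^0.607 = 5.9 × 14.29 ≈ 84 kt.
84 kt falls in the Category 2 band.

2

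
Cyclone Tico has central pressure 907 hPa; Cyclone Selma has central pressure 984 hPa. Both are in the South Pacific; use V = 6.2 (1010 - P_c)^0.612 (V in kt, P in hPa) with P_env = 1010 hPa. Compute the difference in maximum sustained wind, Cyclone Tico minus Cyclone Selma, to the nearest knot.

Cyclone Tico: ΔP = 103; V ≈ 6.2 × 103^0.612 ≈ 105.74 kt.
Cyclone Selma: ΔP = 26; V ≈ 6.2 × 26^0.612 ≈ 45.54 kt.
Difference ≈ 105.74 − 45.54 = 60.20 → 60 kt.

60 kt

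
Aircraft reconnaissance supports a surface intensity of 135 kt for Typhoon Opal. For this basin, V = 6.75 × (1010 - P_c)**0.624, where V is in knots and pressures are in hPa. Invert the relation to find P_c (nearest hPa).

888 hPa

ΔP = (V / 6.75)^(1/0.624) = (135/6.75)^1.603.
135/6.75 = 20.000; 20.000^1.603 ≈ 121.61 hPa.
P_c = 1010 − 121.61 = 888.39 ≈ 888 hPa.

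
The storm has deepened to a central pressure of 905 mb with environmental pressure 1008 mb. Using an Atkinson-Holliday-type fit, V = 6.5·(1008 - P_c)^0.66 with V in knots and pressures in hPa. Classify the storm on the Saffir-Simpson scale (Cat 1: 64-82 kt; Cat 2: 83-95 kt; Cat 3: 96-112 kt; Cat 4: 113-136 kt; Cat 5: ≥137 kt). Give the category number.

5

ΔP = 1008 − 905 = 103 mb.
V ≈ 6.5 × 103^0.66 = 6.5 × 21.30 ≈ 138 kt.
138 kt falls in the Category 5 band.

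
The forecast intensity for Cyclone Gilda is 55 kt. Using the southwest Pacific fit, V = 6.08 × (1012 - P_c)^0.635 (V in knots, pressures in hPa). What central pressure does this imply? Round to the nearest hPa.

ΔP = (V / 6.08)^(1/0.635) = (55/6.08)^1.575.
55/6.08 = 9.046; 9.046^1.575 ≈ 32.08 hPa.
P_c = 1012 − 32.08 = 979.92 ≈ 980 hPa.

980 hPa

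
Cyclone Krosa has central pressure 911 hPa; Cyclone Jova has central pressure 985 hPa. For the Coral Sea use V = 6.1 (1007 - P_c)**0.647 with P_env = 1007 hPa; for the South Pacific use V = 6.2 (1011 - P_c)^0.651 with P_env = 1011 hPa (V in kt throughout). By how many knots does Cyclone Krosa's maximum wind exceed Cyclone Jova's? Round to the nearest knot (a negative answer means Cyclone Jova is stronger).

Cyclone Krosa: ΔP = 96; V ≈ 6.1 × 96^0.647 ≈ 116.91 kt.
Cyclone Jova: ΔP = 26; V ≈ 6.2 × 26^0.651 ≈ 51.71 kt.
Difference ≈ 116.91 − 51.71 = 65.20 → 65 kt.

65 kt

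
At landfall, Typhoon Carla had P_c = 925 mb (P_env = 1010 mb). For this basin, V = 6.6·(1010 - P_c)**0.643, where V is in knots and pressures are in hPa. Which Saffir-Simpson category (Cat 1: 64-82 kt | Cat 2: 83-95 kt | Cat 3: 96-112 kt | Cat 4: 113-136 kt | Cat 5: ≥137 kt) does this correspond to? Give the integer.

ΔP = 1010 − 925 = 85 mb.
V ≈ 6.6 × 85^0.643 = 6.6 × 17.40 ≈ 115 kt.
115 kt falls in the Category 4 band.

4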